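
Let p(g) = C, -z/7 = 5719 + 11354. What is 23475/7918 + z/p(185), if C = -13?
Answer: 946593273/102934 ≈ 9196.1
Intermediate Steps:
z = -119511 (z = -7*(5719 + 11354) = -7*17073 = -119511)
p(g) = -13
23475/7918 + z/p(185) = 23475/7918 - 119511/(-13) = 23475*(1/7918) - 119511*(-1/13) = 23475/7918 + 119511/13 = 946593273/102934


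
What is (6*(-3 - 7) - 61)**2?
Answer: 14641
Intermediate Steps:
(6*(-3 - 7) - 61)**2 = (6*(-10) - 61)**2 = (-60 - 61)**2 = (-121)**2 = 14641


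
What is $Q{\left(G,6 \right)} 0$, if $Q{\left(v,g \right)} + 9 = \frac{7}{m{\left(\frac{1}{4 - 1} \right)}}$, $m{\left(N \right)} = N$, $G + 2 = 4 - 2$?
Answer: $0$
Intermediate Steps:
$G = 0$ ($G = -2 + \left(4 - 2\right) = -2 + 2 = 0$)
$Q{\left(v,g \right)} = 12$ ($Q{\left(v,g \right)} = -9 + \frac{7}{\frac{1}{4 - 1}} = -9 + \frac{7}{\frac{1}{3}} = -9 + 7 \frac{1}{\frac{1}{3}} = -9 + 7 \cdot 3 = -9 + 21 = 12$)
$Q{\left(G,6 \right)} 0 = 12 \cdot 0 = 0$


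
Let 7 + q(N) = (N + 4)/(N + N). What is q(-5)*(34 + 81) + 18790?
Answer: 35993/2 ≈ 17997.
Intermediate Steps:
q(N) = -7 + (4 + N)/(2*N) (q(N) = -7 + (N + 4)/(N + N) = -7 + (4 + N)/((2*N)) = -7 + (4 + N)*(1/(2*N)) = -7 + (4 + N)/(2*N))
q(-5)*(34 + 81) + 18790 = (-13/2 + 2/(-5))*(34 + 81) + 18790 = (-13/2 + 2*(-⅕))*115 + 18790 = (-13/2 - ⅖)*115 + 18790 = -69/10*115 + 18790 = -1587/2 + 18790 = 35993/2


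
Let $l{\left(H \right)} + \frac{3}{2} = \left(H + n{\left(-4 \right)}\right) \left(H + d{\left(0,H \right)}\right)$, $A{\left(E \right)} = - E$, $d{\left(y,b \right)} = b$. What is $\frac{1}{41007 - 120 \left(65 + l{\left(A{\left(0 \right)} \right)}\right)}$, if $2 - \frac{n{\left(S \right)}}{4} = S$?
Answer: $\frac{1}{33387} \approx 2.9952 \cdot 10^{-5}$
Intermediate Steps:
$n{\left(S \right)} = 8 - 4 S$
$l{\left(H \right)} = - \frac{3}{2} + 2 H \left(24 + H\right)$ ($l{\left(H \right)} = - \frac{3}{2} + \left(H + \left(8 - -16\right)\right) \left(H + H\right) = - \frac{3}{2} + \left(H + \left(8 + 16\right)\right) 2 H = - \frac{3}{2} + \left(H + 24\right) 2 H = - \frac{3}{2} + \left(24 + H\right) 2 H = - \frac{3}{2} + 2 H \left(24 + H\right)$)
$\frac{1}{41007 - 120 \left(65 + l{\left(A{\left(0 \right)} \right)}\right)} = \frac{1}{41007 - 120 \left(65 + \left(- \frac{3}{2} + 2 \left(\left(-1\right) 0\right)^{2} + 48 \left(\left(-1\right) 0\right)\right)\right)} = \frac{1}{41007 - 120 \left(65 + \left(- \frac{3}{2} + 2 \cdot 0^{2} + 48 \cdot 0\right)\right)} = \frac{1}{41007 - 120 \left(65 + \left(- \frac{3}{2} + 2 \cdot 0 + 0\right)\right)} = \frac{1}{41007 - 120 \left(65 + \left(- \frac{3}{2} + 0 + 0\right)\right)} = \frac{1}{41007 - 120 \left(65 - \frac{3}{2}\right)} = \frac{1}{41007 - 7620} = \frac{1}{33387}$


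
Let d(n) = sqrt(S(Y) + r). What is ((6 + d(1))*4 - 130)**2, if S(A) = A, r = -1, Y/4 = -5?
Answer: 10900 - 848*I*sqrt(21) ≈ 10900.0 - 3886.0*I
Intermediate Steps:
Y = -20 (Y = 4*(-5) = -20)
d(n) = I*sqrt(21) (d(n) = sqrt(-20 - 1) = sqrt(-21) = I*sqrt(21))
((6 + d(1))*4 - 130)**2 = ((6 + I*sqrt(21))*4 - 130)**2 = ((24 + 4*I*sqrt(21)) - 130)**2 = (-106 + 4*I*sqrt(21))**2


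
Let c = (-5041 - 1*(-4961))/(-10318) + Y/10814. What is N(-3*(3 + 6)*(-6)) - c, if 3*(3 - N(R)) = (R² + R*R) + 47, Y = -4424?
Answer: -1465164108754/83684139 ≈ -17508.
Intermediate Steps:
N(R) = -38/3 - 2*R²/3 (N(R) = 3 - ((R² + R*R) + 47)/3 = 3 - ((R² + R²) + 47)/3 = 3 - (2*R² + 47)/3 = 3 - (47 + 2*R²)/3 = 3 + (-47/3 - 2*R²/3) = -38/3 - 2*R²/3)
c = -11195428/27894713 (c = (-5041 - 1*(-4961))/(-10318) - 4424/10814 = (-5041 + 4961)*(-1/10318) - 4424*1/10814 = -80*(-1/10318) - 2212/5407 = 40/5159 - 2212/5407 = -11195428/27894713 ≈ -0.40135)
N(-3*(3 + 6)*(-6)) - c = (-38/3 - 2*324*(3 + 6)²/3) - 1*(-11195428/27894713) = (-38/3 - 2*(-3*9*(-6))²/3) + 11195428/27894713 = (-38/3 - 2*(-27*(-6))²/3) + 11195428/27894713 = (-38/3 - ⅔*162²) + 11195428/27894713 = (-38/3 - ⅔*26244) + 11195428/27894713 = (-38/3 - 17496) + 11195428/27894713 = -52526/3 + 11195428/27894713 = -1465164108754/83684139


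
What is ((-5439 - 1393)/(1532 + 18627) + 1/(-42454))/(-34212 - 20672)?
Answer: 290065887/46971383928424 ≈ 6.1754e-6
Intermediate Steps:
((-5439 - 1393)/(1532 + 18627) + 1/(-42454))/(-34212 - 20672) = (-6832/20159 - 1/42454)/(-54884) = (-6832*1/20159 - 1/42454)*(-1/54884) = (-6832/20159 - 1/42454)*(-1/54884) = -290065887/855830186*(-1/54884) = 290065887/46971383928424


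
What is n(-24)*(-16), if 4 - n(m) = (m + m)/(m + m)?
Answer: -48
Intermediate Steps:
n(m) = 3 (n(m) = 4 - (m + m)/(m + m) = 4 - 2*m/(2*m) = 4 - 2*m*1/(2*m) = 4 - 1*1 = 4 - 1 = 3)
n(-24)*(-16) = 3*(-16) = -48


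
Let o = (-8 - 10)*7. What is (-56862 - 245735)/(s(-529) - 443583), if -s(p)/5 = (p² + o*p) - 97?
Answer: 302597/2175573 ≈ 0.13909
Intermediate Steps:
o = -126 (o = -18*7 = -126)
s(p) = 485 - 5*p² + 630*p (s(p) = -5*((p² - 126*p) - 97) = -5*(-97 + p² - 126*p) = 485 - 5*p² + 630*p)
(-56862 - 245735)/(s(-529) - 443583) = (-56862 - 245735)/((485 - 5*(-529)² + 630*(-529)) - 443583) = -302597/((485 - 5*279841 - 333270) - 443583) = -302597/((485 - 1399205 - 333270) - 443583) = -302597/(-1731990 - 443583) = -302597/(-2175573) = -302597*(-1/2175573) = 302597/2175573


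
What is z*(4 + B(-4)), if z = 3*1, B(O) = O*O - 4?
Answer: 48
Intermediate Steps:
B(O) = -4 + O**2 (B(O) = O**2 - 4 = -4 + O**2)
z = 3
z*(4 + B(-4)) = 3*(4 + (-4 + (-4)**2)) = 3*(4 + (-4 + 16)) = 3*(4 + 12) = 3*16 = 48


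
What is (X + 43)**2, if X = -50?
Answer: 49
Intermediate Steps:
(X + 43)**2 = (-50 + 43)**2 = (-7)**2 = 49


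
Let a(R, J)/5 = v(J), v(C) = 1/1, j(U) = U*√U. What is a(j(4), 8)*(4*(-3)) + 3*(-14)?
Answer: -102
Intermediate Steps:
j(U) = U^(3/2)
v(C) = 1
a(R, J) = 5 (a(R, J) = 5*1 = 5)
a(j(4), 8)*(4*(-3)) + 3*(-14) = 5*(4*(-3)) + 3*(-14) = 5*(-12) - 42 = -60 - 42 = -102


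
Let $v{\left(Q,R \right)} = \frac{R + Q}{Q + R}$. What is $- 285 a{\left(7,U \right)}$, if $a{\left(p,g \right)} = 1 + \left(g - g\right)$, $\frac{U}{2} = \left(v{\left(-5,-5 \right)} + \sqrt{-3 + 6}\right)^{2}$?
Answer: $-285$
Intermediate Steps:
$v{\left(Q,R \right)} = 1$ ($v{\left(Q,R \right)} = \frac{Q + R}{Q + R} = 1$)
$U = 2 \left(1 + \sqrt{3}\right)^{2}$ ($U = 2 \left(1 + \sqrt{-3 + 6}\right)^{2} = 2 \left(1 + \sqrt{3}\right)^{2} \approx 14.928$)
$a{\left(p,g \right)} = 1$ ($a{\left(p,g \right)} = 1 + 0 = 1$)
$- 285 a{\left(7,U \right)} = \left(-285\right) 1 = -285$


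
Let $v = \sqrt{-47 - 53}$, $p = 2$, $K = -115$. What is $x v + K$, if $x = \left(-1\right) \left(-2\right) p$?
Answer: $-115 + 40 i \approx -115.0 + 40.0 i$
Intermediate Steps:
$x = 4$ ($x = \left(-1\right) \left(-2\right) 2 = 2 \cdot 2 = 4$)
$v = 10 i$ ($v = \sqrt{-100} = 10 i \approx 10.0 i$)
$x v + K = 4 \cdot 10 i - 115 = 40 i - 115 = -115 + 40 i$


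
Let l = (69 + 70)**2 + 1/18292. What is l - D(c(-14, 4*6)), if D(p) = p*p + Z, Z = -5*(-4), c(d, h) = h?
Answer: 342517701/18292 ≈ 18725.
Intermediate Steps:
Z = 20
l = 353419733/18292 (l = 139**2 + 1/18292 = 19321 + 1/18292 = 353419733/18292 ≈ 19321.)
D(p) = 20 + p**2 (D(p) = p*p + 20 = p**2 + 20 = 20 + p**2)
l - D(c(-14, 4*6)) = 353419733/18292 - (20 + (4*6)**2) = 353419733/18292 - (20 + 24**2) = 353419733/18292 - (20 + 576) = 353419733/18292 - 1*596 = 353419733/18292 - 596 = 342517701/18292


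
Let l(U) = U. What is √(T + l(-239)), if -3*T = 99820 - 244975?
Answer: √48146 ≈ 219.42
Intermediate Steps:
T = 48385 (T = -(99820 - 244975)/3 = -⅓*(-145155) = 48385)
√(T + l(-239)) = √(48385 - 239) = √48146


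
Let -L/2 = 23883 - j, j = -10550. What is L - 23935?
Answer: -92801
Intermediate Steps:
L = -68866 (L = -2*(23883 - 1*(-10550)) = -2*(23883 + 10550) = -2*34433 = -68866)
L - 23935 = -68866 - 23935 = -92801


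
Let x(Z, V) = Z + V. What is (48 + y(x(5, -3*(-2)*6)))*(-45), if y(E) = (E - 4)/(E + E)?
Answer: -178785/82 ≈ -2180.3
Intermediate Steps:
x(Z, V) = V + Z
y(E) = (-4 + E)/(2*E) (y(E) = (-4 + E)/((2*E)) = (-4 + E)*(1/(2*E)) = (-4 + E)/(2*E))
(48 + y(x(5, -3*(-2)*6)))*(-45) = (48 + (-4 + (-3*(-2)*6 + 5))/(2*(-3*(-2)*6 + 5)))*(-45) = (48 + (-4 + (6*6 + 5))/(2*(6*6 + 5)))*(-45) = (48 + (-4 + (36 + 5))/(2*(36 + 5)))*(-45) = (48 + (1/2)*(-4 + 41)/41)*(-45) = (48 + (1/2)*(1/41)*37)*(-45) = (48 + 37/82)*(-45) = (3973/82)*(-45) = -178785/82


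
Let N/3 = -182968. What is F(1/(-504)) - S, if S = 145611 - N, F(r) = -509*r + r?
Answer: -87508763/126 ≈ -6.9451e+5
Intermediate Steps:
N = -548904 (N = 3*(-182968) = -548904)
F(r) = -508*r
S = 694515 (S = 145611 - 1*(-548904) = 145611 + 548904 = 694515)
F(1/(-504)) - S = -508/(-504) - 1*694515 = -508*(-1/504) - 694515 = 127/126 - 694515 = -87508763/126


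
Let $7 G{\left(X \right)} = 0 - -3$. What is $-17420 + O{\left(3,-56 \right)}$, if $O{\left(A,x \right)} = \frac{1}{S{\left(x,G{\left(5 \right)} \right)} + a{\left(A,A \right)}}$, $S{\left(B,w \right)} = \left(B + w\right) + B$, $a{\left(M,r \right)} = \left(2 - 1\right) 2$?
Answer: $- \frac{13361147}{767} \approx -17420.0$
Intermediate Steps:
$a{\left(M,r \right)} = 2$ ($a{\left(M,r \right)} = 1 \cdot 2 = 2$)
$G{\left(X \right)} = \frac{3}{7}$ ($G{\left(X \right)} = \frac{0 - -3}{7} = \frac{0 + 3}{7} = \frac{1}{7} \cdot 3 = \frac{3}{7}$)
$S{\left(B,w \right)} = w + 2 B$
$O{\left(A,x \right)} = \frac{1}{\frac{17}{7} + 2 x}$ ($O{\left(A,x \right)} = \frac{1}{\left(\frac{3}{7} + 2 x\right) + 2} = \frac{1}{\frac{17}{7} + 2 x}$)
$-17420 + O{\left(3,-56 \right)} = -17420 + \frac{7}{17 + 14 \left(-56\right)} = -17420 + \frac{7}{17 - 784} = -17420 + \frac{7}{-767} = -17420 + 7 \left(- \frac{1}{767}\right) = -17420 - \frac{7}{767} = - \frac{13361147}{767}$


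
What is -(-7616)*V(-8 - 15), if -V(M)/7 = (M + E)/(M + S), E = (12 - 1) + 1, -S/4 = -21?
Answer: 586432/61 ≈ 9613.6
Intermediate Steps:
S = 84 (S = -4*(-21) = 84)
E = 12 (E = 11 + 1 = 12)
V(M) = -7*(12 + M)/(84 + M) (V(M) = -7*(M + 12)/(M + 84) = -7*(12 + M)/(84 + M))
-(-7616)*V(-8 - 15) = -(-7616)*7*(-12 - (-8 - 15))/(84 + (-8 - 15)) = -(-7616)*7*(-12 - 1*(-23))/(84 - 23) = -(-7616)*7*(-12 + 23)/61 = -(-7616)*7*(1/61)*11 = -(-7616)*77/61 = -1*(-586432/61) = 586432/61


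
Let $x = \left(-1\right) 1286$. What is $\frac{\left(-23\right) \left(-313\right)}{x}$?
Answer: $- \frac{7199}{1286} \approx -5.598$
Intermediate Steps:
$x = -1286$
$\frac{\left(-23\right) \left(-313\right)}{x} = \frac{\left(-23\right) \left(-313\right)}{-1286} = 7199 \left(- \frac{1}{1286}\right) = - \frac{7199}{1286}$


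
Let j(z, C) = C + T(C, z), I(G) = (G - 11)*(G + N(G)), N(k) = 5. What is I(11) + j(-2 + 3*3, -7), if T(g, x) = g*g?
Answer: 42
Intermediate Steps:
T(g, x) = g**2
I(G) = (-11 + G)*(5 + G) (I(G) = (G - 11)*(G + 5) = (-11 + G)*(5 + G))
j(z, C) = C + C**2
I(11) + j(-2 + 3*3, -7) = (-55 + 11**2 - 6*11) - 7*(1 - 7) = (-55 + 121 - 66) - 7*(-6) = 0 + 42 = 42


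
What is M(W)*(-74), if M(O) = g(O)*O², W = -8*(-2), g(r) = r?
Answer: -303104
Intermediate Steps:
W = 16
M(O) = O³ (M(O) = O*O² = O³)
M(W)*(-74) = 16³*(-74) = 4096*(-74) = -303104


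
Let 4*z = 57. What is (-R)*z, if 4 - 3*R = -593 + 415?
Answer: -1729/2 ≈ -864.50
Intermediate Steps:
z = 57/4 (z = (¼)*57 = 57/4 ≈ 14.250)
R = 182/3 (R = 4/3 - (-593 + 415)/3 = 4/3 - ⅓*(-178) = 4/3 + 178/3 = 182/3 ≈ 60.667)
(-R)*z = -1*182/3*(57/4) = -182/3*57/4 = -1729/2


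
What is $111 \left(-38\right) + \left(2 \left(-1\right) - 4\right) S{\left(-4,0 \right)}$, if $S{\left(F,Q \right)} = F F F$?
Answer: $-3834$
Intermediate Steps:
$S{\left(F,Q \right)} = F^{3}$ ($S{\left(F,Q \right)} = F^{2} F = F^{3}$)
$111 \left(-38\right) + \left(2 \left(-1\right) - 4\right) S{\left(-4,0 \right)} = 111 \left(-38\right) + \left(2 \left(-1\right) - 4\right) \left(-4\right)^{3} = -4218 + \left(-2 - 4\right) \left(-64\right) = -4218 - -384 = -4218 + 384 = -3834$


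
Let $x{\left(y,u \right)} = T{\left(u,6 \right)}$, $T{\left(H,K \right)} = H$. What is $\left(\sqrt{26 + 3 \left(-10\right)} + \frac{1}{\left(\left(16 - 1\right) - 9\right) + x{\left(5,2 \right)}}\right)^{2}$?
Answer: $- \frac{255}{64} + \frac{i}{2} \approx -3.9844 + 0.5 i$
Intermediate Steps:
$x{\left(y,u \right)} = u$
$\left(\sqrt{26 + 3 \left(-10\right)} + \frac{1}{\left(\left(16 - 1\right) - 9\right) + x{\left(5,2 \right)}}\right)^{2} = \left(\sqrt{26 + 3 \left(-10\right)} + \frac{1}{\left(\left(16 - 1\right) - 9\right) + 2}\right)^{2} = \left(\sqrt{26 - 30} + \frac{1}{\left(15 - 9\right) + 2}\right)^{2} = \left(\sqrt{-4} + \frac{1}{6 + 2}\right)^{2} = \left(2 i + \frac{1}{8}\right)^{2} = \left(\frac{1}{8} + 2 i\right)^{2}$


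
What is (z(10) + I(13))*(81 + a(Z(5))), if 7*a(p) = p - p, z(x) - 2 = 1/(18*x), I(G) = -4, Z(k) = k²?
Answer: -3231/20 ≈ -161.55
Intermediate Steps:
z(x) = 2 + 1/(18*x)
a(p) = 0 (a(p) = (p - p)/7 = (⅐)*0 = 0)
(z(10) + I(13))*(81 + a(Z(5))) = ((2 + (1/18)/10) - 4)*(81 + 0) = ((2 + (1/18)*(⅒)) - 4)*81 = ((2 + 1/180) - 4)*81 = (361/180 - 4)*81 = -359/180*81 = -3231/20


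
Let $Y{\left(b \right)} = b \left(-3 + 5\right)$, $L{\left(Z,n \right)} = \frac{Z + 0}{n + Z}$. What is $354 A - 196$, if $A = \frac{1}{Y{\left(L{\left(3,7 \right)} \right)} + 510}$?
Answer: $- \frac{166206}{851} \approx -195.31$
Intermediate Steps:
$L{\left(Z,n \right)} = \frac{Z}{Z + n}$
$Y{\left(b \right)} = 2 b$ ($Y{\left(b \right)} = b 2 = 2 b$)
$A = \frac{5}{2553}$ ($A = \frac{1}{2 \frac{3}{3 + 7} + 510} = \frac{1}{2 \cdot \frac{3}{10} + 510} = \frac{1}{\frac{3}{5} + 510} = \frac{1}{\frac{2553}{5}} = \frac{5}{2553} \approx 0.0019585$)
$354 A - 196 = 354 \cdot \frac{5}{2553} - 196 = \frac{590}{851} - 196 = - \frac{166206}{851}$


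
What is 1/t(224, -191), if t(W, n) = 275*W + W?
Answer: 1/61824 ≈ 1.6175e-5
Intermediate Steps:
t(W, n) = 276*W
1/t(224, -191) = 1/(276*224) = 1/61824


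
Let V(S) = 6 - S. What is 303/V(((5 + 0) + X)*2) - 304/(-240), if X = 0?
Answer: -4469/60 ≈ -74.483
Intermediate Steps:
303/V(((5 + 0) + X)*2) - 304/(-240) = 303/(6 - ((5 + 0) + 0)*2) - 304/(-240) = 303/(6 - (5 + 0)*2) - 304*(-1/240) = 303/(6 - 5*2) + 19/15 = 303/(6 - 1*10) + 19/15 = 303/(6 - 10) + 19/15 = 303/(-4) + 19/15 = 303*(-¼) + 19/15 = -303/4 + 19/15 = -4469/60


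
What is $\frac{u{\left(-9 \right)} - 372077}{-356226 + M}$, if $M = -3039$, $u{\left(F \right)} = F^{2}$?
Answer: $\frac{371996}{359265} \approx 1.0354$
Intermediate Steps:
$\frac{u{\left(-9 \right)} - 372077}{-356226 + M} = \frac{\left(-9\right)^{2} - 372077}{-356226 - 3039} = \frac{81 - 372077}{-359265} = \left(-371996\right) \left(- \frac{1}{359265}\right) = \frac{371996}{359265}$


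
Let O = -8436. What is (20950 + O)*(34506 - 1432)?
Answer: 413888036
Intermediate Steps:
(20950 + O)*(34506 - 1432) = (20950 - 8436)*(34506 - 1432) = 12514*33074 = 413888036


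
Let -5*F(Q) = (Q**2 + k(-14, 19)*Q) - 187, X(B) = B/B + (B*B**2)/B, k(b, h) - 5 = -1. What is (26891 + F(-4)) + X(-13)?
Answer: 135492/5 ≈ 27098.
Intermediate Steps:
k(b, h) = 4 (k(b, h) = 5 - 1 = 4)
X(B) = 1 + B**2 (X(B) = 1 + B**3/B = 1 + B**2)
F(Q) = 187/5 - 4*Q/5 - Q**2/5 (F(Q) = -((Q**2 + 4*Q) - 187)/5 = -(-187 + Q**2 + 4*Q)/5 = 187/5 - 4*Q/5 - Q**2/5)
(26891 + F(-4)) + X(-13) = (26891 + (187/5 - 4/5*(-4) - 1/5*(-4)**2)) + (1 + (-13)**2) = (26891 + (187/5 + 16/5 - 1/5*16)) + (1 + 169) = (26891 + (187/5 + 16/5 - 16/5)) + 170 = (26891 + 187/5) + 170 = 134642/5 + 170 = 135492/5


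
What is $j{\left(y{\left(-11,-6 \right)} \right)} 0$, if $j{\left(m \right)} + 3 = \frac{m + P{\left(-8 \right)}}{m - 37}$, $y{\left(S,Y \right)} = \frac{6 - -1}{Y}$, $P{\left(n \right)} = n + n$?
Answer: $0$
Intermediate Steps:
$P{\left(n \right)} = 2 n$
$y{\left(S,Y \right)} = \frac{7}{Y}$ ($y{\left(S,Y \right)} = \frac{6 + 1}{Y} = \frac{7}{Y}$)
$j{\left(m \right)} = -3 + \frac{-16 + m}{-37 + m}$ ($j{\left(m \right)} = -3 + \frac{m + 2 \left(-8\right)}{m - 37} = -3 + \frac{m - 16}{-37 + m} = -3 + \frac{-16 + m}{-37 + m}$)
$j{\left(y{\left(-11,-6 \right)} \right)} 0 = \frac{95 - 2 \frac{7}{-6}}{-37 + \frac{7}{-6}} \cdot 0 = \frac{95 - 2 \cdot 7 \left(- \frac{1}{6}\right)}{-37 + 7 \left(- \frac{1}{6}\right)} 0 = \frac{95 - - \frac{7}{3}}{-37 - \frac{7}{6}} \cdot 0 = \frac{95 + \frac{7}{3}}{- \frac{229}{6}} \cdot 0 = \left(- \frac{6}{229}\right) \frac{292}{3} \cdot 0 = \left(- \frac{584}{229}\right) 0 = 0$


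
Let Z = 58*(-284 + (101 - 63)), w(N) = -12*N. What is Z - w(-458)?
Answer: -19764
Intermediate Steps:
Z = -14268 (Z = 58*(-284 + 38) = 58*(-246) = -14268)
Z - w(-458) = -14268 - (-12)*(-458) = -14268 - 1*5496 = -14268 - 5496 = -19764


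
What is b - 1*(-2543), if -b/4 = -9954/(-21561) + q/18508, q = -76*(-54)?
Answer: 84474650215/33254249 ≈ 2540.3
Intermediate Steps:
q = 4104
b = -90904992/33254249 (b = -4*(-9954/(-21561) + 4104/18508) = -4*(-9954*(-1/21561) + 4104*(1/18508)) = -4*(3318/7187 + 1026/4627) = -4*22726248/33254249 = -90904992/33254249 ≈ -2.7336)
b - 1*(-2543) = -90904992/33254249 - 1*(-2543) = -90904992/33254249 + 2543 = 84474650215/33254249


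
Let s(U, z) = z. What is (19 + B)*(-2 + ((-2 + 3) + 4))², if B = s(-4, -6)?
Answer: 117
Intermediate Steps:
B = -6
(19 + B)*(-2 + ((-2 + 3) + 4))² = (19 - 6)*(-2 + ((-2 + 3) + 4))² = 13*(-2 + (1 + 4))² = 13*(-2 + 5)² = 13*3² = 13*9 = 117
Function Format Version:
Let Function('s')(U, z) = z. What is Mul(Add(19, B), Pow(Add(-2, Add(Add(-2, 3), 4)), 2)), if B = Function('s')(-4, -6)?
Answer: 117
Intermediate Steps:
B = -6
Mul(Add(19, B), Pow(Add(-2, Add(Add(-2, 3), 4)), 2)) = Mul(Add(19, -6), Pow(Add(-2, Add(Add(-2, 3), 4)), 2)) = Mul(13, Pow(Add(-2, Add(1, 4)), 2)) = Mul(13, Pow(Add(-2, 5), 2)) = Mul(13, Pow(3, 2)) = Mul(13, 9) = 117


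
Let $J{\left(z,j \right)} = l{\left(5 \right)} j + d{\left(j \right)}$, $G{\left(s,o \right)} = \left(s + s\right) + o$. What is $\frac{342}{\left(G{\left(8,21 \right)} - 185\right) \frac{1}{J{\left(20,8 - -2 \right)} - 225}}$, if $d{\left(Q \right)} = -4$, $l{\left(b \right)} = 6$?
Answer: $\frac{28899}{74} \approx 390.53$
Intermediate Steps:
$G{\left(s,o \right)} = o + 2 s$ ($G{\left(s,o \right)} = 2 s + o = o + 2 s$)
$J{\left(z,j \right)} = -4 + 6 j$ ($J{\left(z,j \right)} = 6 j - 4 = -4 + 6 j$)
$\frac{342}{\left(G{\left(8,21 \right)} - 185\right) \frac{1}{J{\left(20,8 - -2 \right)} - 225}} = \frac{342}{\left(\left(21 + 2 \cdot 8\right) - 185\right) \frac{1}{\left(-4 + 6 \left(8 - -2\right)\right) - 225}} = \frac{342}{\left(\left(21 + 16\right) - 185\right) \frac{1}{\left(-4 + 6 \left(8 + 2\right)\right) - 225}} = \frac{342}{\left(37 - 185\right) \frac{1}{\left(-4 + 6 \cdot 10\right) - 225}} = \frac{342}{\left(-148\right) \frac{1}{\left(-4 + 60\right) - 225}} = \frac{342}{\left(-148\right) \frac{1}{56 - 225}} = \frac{342}{\left(-148\right) \frac{1}{-169}} = \frac{342}{\left(-148\right) \left(- \frac{1}{169}\right)} = \frac{342}{\frac{148}{169}} = 342 \cdot \frac{169}{148} = \frac{28899}{74}$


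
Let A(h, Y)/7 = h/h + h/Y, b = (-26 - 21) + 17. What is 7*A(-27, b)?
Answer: 931/10 ≈ 93.100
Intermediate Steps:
b = -30 (b = -47 + 17 = -30)
A(h, Y) = 7 + 7*h/Y (A(h, Y) = 7*(h/h + h/Y) = 7*(1 + h/Y) = 7 + 7*h/Y)
7*A(-27, b) = 7*(7 + 7*(-27)/(-30)) = 7*(7 + 7*(-27)*(-1/30)) = 7*(7 + 63/10) = 7*(133/10) = 931/10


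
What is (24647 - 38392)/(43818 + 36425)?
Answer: -13745/80243 ≈ -0.17129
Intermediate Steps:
(24647 - 38392)/(43818 + 36425) = -13745/80243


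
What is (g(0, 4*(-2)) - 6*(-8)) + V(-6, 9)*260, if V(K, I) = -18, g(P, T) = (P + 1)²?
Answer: -4631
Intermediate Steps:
g(P, T) = (1 + P)²
(g(0, 4*(-2)) - 6*(-8)) + V(-6, 9)*260 = ((1 + 0)² - 6*(-8)) - 18*260 = (1² + 48) - 4680 = (1 + 48) - 4680 = 49 - 4680 = -4631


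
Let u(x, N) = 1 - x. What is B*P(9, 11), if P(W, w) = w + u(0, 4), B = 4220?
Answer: 50640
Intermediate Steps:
P(W, w) = 1 + w (P(W, w) = w + (1 - 1*0) = w + (1 + 0) = w + 1 = 1 + w)
B*P(9, 11) = 4220*(1 + 11) = 4220*12 = 50640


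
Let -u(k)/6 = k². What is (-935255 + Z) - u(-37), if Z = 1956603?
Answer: 1029562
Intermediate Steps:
u(k) = -6*k²
(-935255 + Z) - u(-37) = (-935255 + 1956603) - (-6)*(-37)² = 1021348 - (-6)*1369 = 1021348 - 1*(-8214) = 1021348 + 8214 = 1029562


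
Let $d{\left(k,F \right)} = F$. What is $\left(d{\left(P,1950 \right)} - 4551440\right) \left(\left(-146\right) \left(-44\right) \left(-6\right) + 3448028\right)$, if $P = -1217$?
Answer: $-15511413363160$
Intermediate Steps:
$\left(d{\left(P,1950 \right)} - 4551440\right) \left(\left(-146\right) \left(-44\right) \left(-6\right) + 3448028\right) = \left(1950 - 4551440\right) \left(\left(-146\right) \left(-44\right) \left(-6\right) + 3448028\right) = - 4549490 \left(6424 \left(-6\right) + 3448028\right) = - 4549490 \left(-38544 + 3448028\right) = \left(-4549490\right) 3409484 = -15511413363160$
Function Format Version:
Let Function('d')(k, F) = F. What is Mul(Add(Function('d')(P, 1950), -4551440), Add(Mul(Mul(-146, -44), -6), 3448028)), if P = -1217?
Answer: -15511413363160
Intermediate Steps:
Mul(Add(Function('d')(P, 1950), -4551440), Add(Mul(Mul(-146, -44), -6), 3448028)) = Mul(Add(1950, -4551440), Add(Mul(Mul(-146, -44), -6), 3448028)) = Mul(-4549490, Add(Mul(6424, -6), 3448028)) = Mul(-4549490, Add(-38544, 3448028)) = Mul(-4549490, 3409484) = -15511413363160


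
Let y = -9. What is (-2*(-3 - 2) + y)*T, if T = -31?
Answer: -31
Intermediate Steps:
(-2*(-3 - 2) + y)*T = (-2*(-3 - 2) - 9)*(-31) = (-2*(-5) - 9)*(-31) = (10 - 9)*(-31) = 1*(-31) = -31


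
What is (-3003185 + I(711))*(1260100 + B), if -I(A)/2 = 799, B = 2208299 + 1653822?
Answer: -15391162583043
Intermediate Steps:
B = 3862121
I(A) = -1598 (I(A) = -2*799 = -1598)
(-3003185 + I(711))*(1260100 + B) = (-3003185 - 1598)*(1260100 + 3862121) = -3004783*5122221 = -15391162583043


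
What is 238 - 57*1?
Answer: 181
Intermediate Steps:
238 - 57*1 = 238 - 57 = 181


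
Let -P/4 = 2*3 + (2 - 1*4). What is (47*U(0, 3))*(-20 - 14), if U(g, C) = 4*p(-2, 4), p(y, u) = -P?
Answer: -102272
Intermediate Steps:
P = -16 (P = -4*(2*3 + (2 - 1*4)) = -4*(6 + (2 - 4)) = -4*(6 - 2) = -4*4 = -16)
p(y, u) = 16 (p(y, u) = -1*(-16) = 16)
U(g, C) = 64 (U(g, C) = 4*16 = 64)
(47*U(0, 3))*(-20 - 14) = (47*64)*(-20 - 14) = 3008*(-34) = -102272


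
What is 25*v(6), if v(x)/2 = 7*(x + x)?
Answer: 4200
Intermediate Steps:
v(x) = 28*x (v(x) = 2*(7*(x + x)) = 2*(7*(2*x)) = 2*(14*x) = 28*x)
25*v(6) = 25*(28*6) = 25*168 = 4200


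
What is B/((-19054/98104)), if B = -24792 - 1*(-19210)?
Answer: 273808264/9527 ≈ 28740.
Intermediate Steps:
B = -5582 (B = -24792 + 19210 = -5582)
B/((-19054/98104)) = -5582/((-19054/98104)) = -5582/((-19054*1/98104)) = -5582/(-9527/49052) = -5582*(-49052/9527) = 273808264/9527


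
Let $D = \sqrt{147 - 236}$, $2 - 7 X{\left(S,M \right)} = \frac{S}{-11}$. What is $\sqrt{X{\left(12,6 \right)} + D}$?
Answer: $\frac{\sqrt{2618 + 5929 i \sqrt{89}}}{77} \approx 2.2233 + 2.1216 i$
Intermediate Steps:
$X{\left(S,M \right)} = \frac{2}{7} + \frac{S}{77}$ ($X{\left(S,M \right)} = \frac{2}{7} - \frac{S \frac{1}{-11}}{7} = \frac{2}{7} - \frac{S \left(- \frac{1}{11}\right)}{7} = \frac{2}{7} - \frac{\left(- \frac{1}{11}\right) S}{7} = \frac{2}{7} + \frac{S}{77}$)
$D = i \sqrt{89}$ ($D = \sqrt{-89} = i \sqrt{89} \approx 9.434 i$)
$\sqrt{X{\left(12,6 \right)} + D} = \sqrt{\left(\frac{2}{7} + \frac{1}{77} \cdot 12\right) + i \sqrt{89}} = \sqrt{\left(\frac{2}{7} + \frac{12}{77}\right) + i \sqrt{89}} = \sqrt{\frac{34}{77} + i \sqrt{89}}$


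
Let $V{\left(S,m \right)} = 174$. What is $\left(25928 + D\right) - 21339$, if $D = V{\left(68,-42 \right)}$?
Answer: $4763$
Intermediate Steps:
$D = 174$
$\left(25928 + D\right) - 21339 = \left(25928 + 174\right) - 21339 = 26102 - 21339 = 4763$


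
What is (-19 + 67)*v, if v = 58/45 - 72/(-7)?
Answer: 58336/105 ≈ 555.58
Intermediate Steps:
v = 3646/315 (v = 58*(1/45) - 72*(-⅐) = 58/45 + 72/7 = 3646/315 ≈ 11.575)
(-19 + 67)*v = (-19 + 67)*(3646/315) = 48*(3646/315) = 58336/105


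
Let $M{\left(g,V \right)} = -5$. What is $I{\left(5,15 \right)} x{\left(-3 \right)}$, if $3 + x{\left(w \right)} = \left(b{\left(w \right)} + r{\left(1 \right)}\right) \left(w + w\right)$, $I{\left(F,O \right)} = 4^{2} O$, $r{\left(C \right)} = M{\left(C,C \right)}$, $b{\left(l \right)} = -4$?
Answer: $12240$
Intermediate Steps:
$r{\left(C \right)} = -5$
$I{\left(F,O \right)} = 16 O$
$x{\left(w \right)} = -3 - 18 w$ ($x{\left(w \right)} = -3 + \left(-4 - 5\right) \left(w + w\right) = -3 - 9 \cdot 2 w = -3 - 18 w$)
$I{\left(5,15 \right)} x{\left(-3 \right)} = 16 \cdot 15 \left(-3 - -54\right) = 240 \left(-3 + 54\right) = 240 \cdot 51 = 12240$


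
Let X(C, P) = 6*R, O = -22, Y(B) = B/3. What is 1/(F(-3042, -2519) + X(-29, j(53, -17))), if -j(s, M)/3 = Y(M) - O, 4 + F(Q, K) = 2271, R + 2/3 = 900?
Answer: 1/7663 ≈ 0.00013050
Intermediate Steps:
R = 2698/3 (R = -⅔ + 900 = 2698/3 ≈ 899.33)
Y(B) = B/3 (Y(B) = B*(⅓) = B/3)
F(Q, K) = 2267 (F(Q, K) = -4 + 2271 = 2267)
j(s, M) = -66 - M (j(s, M) = -3*(M/3 - 1*(-22)) = -3*(M/3 + 22) = -3*(22 + M/3) = -66 - M)
X(C, P) = 5396 (X(C, P) = 6*(2698/3) = 5396)
1/(F(-3042, -2519) + X(-29, j(53, -17))) = 1/(2267 + 5396) = 1/7663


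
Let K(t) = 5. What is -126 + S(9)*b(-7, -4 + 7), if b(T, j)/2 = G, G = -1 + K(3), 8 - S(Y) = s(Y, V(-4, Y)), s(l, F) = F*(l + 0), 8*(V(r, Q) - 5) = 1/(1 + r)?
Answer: -419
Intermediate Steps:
V(r, Q) = 5 + 1/(8*(1 + r))
s(l, F) = F*l
S(Y) = 8 - 119*Y/24 (S(Y) = 8 - (41 + 40*(-4))/(8*(1 - 4))*Y = 8 - (⅛)*(41 - 160)/(-3)*Y = 8 - (⅛)*(-⅓)*(-119)*Y = 8 - 119*Y/24)
G = 4 (G = -1 + 5 = 4)
b(T, j) = 8 (b(T, j) = 2*4 = 8)
-126 + S(9)*b(-7, -4 + 7) = -126 + (8 - 119/24*9)*8 = -126 + (8 - 357/8)*8 = -126 - 293/8*8 = -126 - 293 = -419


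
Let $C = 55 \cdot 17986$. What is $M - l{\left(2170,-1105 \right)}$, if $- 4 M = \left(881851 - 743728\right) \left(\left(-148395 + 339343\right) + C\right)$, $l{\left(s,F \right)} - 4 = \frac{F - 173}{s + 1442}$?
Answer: $- \frac{12266481874621}{301} \approx -4.0752 \cdot 10^{10}$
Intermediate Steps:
$l{\left(s,F \right)} = 4 + \frac{-173 + F}{1442 + s}$ ($l{\left(s,F \right)} = 4 + \frac{F - 173}{s + 1442} = 4 + \frac{-173 + F}{1442 + s}$)
$C = 989230$
$M = - \frac{81504862947}{2}$ ($M = - \frac{\left(881851 - 743728\right) \left(\left(-148395 + 339343\right) + 989230\right)}{4} = - \frac{138123 \left(190948 + 989230\right)}{4} = - \frac{138123 \cdot 1180178}{4} = \left(- \frac{1}{4}\right) 163009725894 = - \frac{81504862947}{2} \approx -4.0752 \cdot 10^{10}$)
$M - l{\left(2170,-1105 \right)} = - \frac{81504862947}{2} - \frac{5595 - 1105 + 4 \cdot 2170}{1442 + 2170} = - \frac{81504862947}{2} - \frac{5595 - 1105 + 8680}{3612} = - \frac{81504862947}{2} - \frac{1}{3612} \cdot 13170 = - \frac{81504862947}{2} - \frac{2195}{602} = - \frac{12266481874621}{301}$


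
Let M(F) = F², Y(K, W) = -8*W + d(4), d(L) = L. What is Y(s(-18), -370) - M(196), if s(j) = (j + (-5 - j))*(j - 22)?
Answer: -35452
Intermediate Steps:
s(j) = 110 - 5*j (s(j) = -5*(-22 + j) = 110 - 5*j)
Y(K, W) = 4 - 8*W (Y(K, W) = -8*W + 4 = 4 - 8*W)
Y(s(-18), -370) - M(196) = (4 - 8*(-370)) - 1*196² = (4 + 2960) - 1*38416 = 2964 - 38416 = -35452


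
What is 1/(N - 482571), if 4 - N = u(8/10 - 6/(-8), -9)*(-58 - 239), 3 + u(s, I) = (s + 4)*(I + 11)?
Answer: -10/4801613 ≈ -2.0826e-6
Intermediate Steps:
u(s, I) = -3 + (4 + s)*(11 + I) (u(s, I) = -3 + (s + 4)*(I + 11) = -3 + (4 + s)*(11 + I))
N = 24097/10 (N = 4 - (41 + 4*(-9) + 11*(8/10 - 6/(-8)) - 9*(8/10 - 6/(-8)))*(-58 - 239) = 4 - (41 - 36 + 11*(8*(⅒) - 6*(-⅛)) - 9*(8*(⅒) - 6*(-⅛)))*(-297) = 4 - (41 - 36 + 11*(⅘ + ¾) - 9*(⅘ + ¾))*(-297) = 4 - (41 - 36 + 11*(31/20) - 9*31/20)*(-297) = 4 - (41 - 36 + 341/20 - 279/20)*(-297) = 4 - 81*(-297)/10 = 4 - 1*(-24057/10) = 4 + 24057/10 = 24097/10 ≈ 2409.7)
1/(N - 482571) = 1/(24097/10 - 482571) = 1/(-4801613/10) = -10/4801613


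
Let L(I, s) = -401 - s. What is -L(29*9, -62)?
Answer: 339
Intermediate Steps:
-L(29*9, -62) = -(-401 - 1*(-62)) = -(-401 + 62) = -1*(-339) = 339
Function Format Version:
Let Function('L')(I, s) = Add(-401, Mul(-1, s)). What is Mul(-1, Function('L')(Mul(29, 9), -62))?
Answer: 339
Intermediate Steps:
Mul(-1, Function('L')(Mul(29, 9), -62)) = Mul(-1, Add(-401, Mul(-1, -62))) = Mul(-1, Add(-401, 62)) = Mul(-1, -339) = 339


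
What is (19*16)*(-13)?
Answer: -3952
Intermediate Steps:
(19*16)*(-13) = 304*(-13) = -3952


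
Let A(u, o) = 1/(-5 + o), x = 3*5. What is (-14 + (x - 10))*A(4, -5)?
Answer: 9/10 ≈ 0.90000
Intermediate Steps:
x = 15
(-14 + (x - 10))*A(4, -5) = (-14 + (15 - 10))/(-5 - 5) = (-14 + 5)/(-10) = -9*(-1/10) = 9/10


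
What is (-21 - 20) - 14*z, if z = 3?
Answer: -83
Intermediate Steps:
(-21 - 20) - 14*z = (-21 - 20) - 14*3 = -41 - 42 = -83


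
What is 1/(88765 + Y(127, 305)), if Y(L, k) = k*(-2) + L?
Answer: 1/88282 ≈ 1.1327e-5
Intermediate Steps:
Y(L, k) = L - 2*k (Y(L, k) = -2*k + L = L - 2*k)
1/(88765 + Y(127, 305)) = 1/(88765 + (127 - 2*305)) = 1/(88765 + (127 - 610)) = 1/(88765 - 483) = 1/88282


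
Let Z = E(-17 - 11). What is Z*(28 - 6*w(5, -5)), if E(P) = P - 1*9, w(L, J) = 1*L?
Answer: 74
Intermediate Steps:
w(L, J) = L
E(P) = -9 + P (E(P) = P - 9 = -9 + P)
Z = -37 (Z = -9 + (-17 - 11) = -9 - 28 = -37)
Z*(28 - 6*w(5, -5)) = -37*(28 - 6*5) = -37*(28 - 30) = -37*(-2) = 74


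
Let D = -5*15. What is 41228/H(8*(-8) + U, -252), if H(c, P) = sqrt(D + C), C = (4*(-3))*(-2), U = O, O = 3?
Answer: -41228*I*sqrt(51)/51 ≈ -5773.1*I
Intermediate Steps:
U = 3
D = -75
C = 24 (C = -12*(-2) = 24)
H(c, P) = I*sqrt(51) (H(c, P) = sqrt(-75 + 24) = sqrt(-51) = I*sqrt(51))
41228/H(8*(-8) + U, -252) = 41228/((I*sqrt(51))) = 41228*(-I*sqrt(51)/51) = -41228*I*sqrt(51)/51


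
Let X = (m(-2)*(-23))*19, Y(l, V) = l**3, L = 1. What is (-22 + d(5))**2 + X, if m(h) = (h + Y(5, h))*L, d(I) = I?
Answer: -53462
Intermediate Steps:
m(h) = 125 + h (m(h) = (h + 5**3)*1 = (h + 125)*1 = (125 + h)*1 = 125 + h)
X = -53751 (X = ((125 - 2)*(-23))*19 = (123*(-23))*19 = -2829*19 = -53751)
(-22 + d(5))**2 + X = (-22 + 5)**2 - 53751 = (-17)**2 - 53751 = 289 - 53751 = -53462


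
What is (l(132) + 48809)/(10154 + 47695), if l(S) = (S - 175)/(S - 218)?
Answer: 97619/115698 ≈ 0.84374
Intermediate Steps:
l(S) = (-175 + S)/(-218 + S)
(l(132) + 48809)/(10154 + 47695) = ((-175 + 132)/(-218 + 132) + 48809)/(10154 + 47695) = (-43/(-86) + 48809)/57849 = (-1/86*(-43) + 48809)*(1/57849) = (½ + 48809)*(1/57849) = (97619/2)*(1/57849) = 97619/115698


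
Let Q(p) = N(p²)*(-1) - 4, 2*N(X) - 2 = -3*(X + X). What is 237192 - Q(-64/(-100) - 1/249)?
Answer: 3063828325694/12916875 ≈ 2.3720e+5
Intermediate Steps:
N(X) = 1 - 3*X (N(X) = 1 + (-3*(X + X))/2 = 1 + (-6*X)/2 = 1 - 3*X)
Q(p) = -5 + 3*p² (Q(p) = (1 - 3*p²)*(-1) - 4 = (-1 + 3*p²) - 4 = -5 + 3*p²)
237192 - Q(-64/(-100) - 1/249) = 237192 - (-5 + 3*(-64/(-100) - 1/249)²) = 237192 - (-5 + 3*(-64*(-1/100) - 1*1/249)²) = 237192 - (-5 + 3*(16/25 - 1/249)²) = 237192 - (-5 + 3*(3959/6225)²) = 237192 - (-5 + 3*(15673681/38750625)) = 237192 - (-5 + 15673681/12916875) = 237192 - 1*(-48910694/12916875) = 237192 + 48910694/12916875 = 3063828325694/12916875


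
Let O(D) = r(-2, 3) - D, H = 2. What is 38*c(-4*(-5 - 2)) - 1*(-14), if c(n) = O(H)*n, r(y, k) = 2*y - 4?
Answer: -10626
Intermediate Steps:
r(y, k) = -4 + 2*y
O(D) = -8 - D (O(D) = (-4 + 2*(-2)) - D = (-4 - 4) - D = -8 - D)
c(n) = -10*n (c(n) = (-8 - 1*2)*n = (-8 - 2)*n = -10*n)
38*c(-4*(-5 - 2)) - 1*(-14) = 38*(-(-40)*(-5 - 2)) - 1*(-14) = 38*(-(-40)*(-7)) + 14 = 38*(-10*28) + 14 = 38*(-280) + 14 = -10640 + 14 = -10626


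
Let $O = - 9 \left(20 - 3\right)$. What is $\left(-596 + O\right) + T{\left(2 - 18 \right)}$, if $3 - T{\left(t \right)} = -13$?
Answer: $-733$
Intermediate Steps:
$T{\left(t \right)} = 16$ ($T{\left(t \right)} = 3 - -13 = 3 + 13 = 16$)
$O = -153$ ($O = \left(-9\right) 17 = -153$)
$\left(-596 + O\right) + T{\left(2 - 18 \right)} = \left(-596 - 153\right) + 16 = -749 + 16 = -733$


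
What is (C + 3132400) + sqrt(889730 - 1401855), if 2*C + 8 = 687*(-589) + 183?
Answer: 2930166 + 5*I*sqrt(20485) ≈ 2.9302e+6 + 715.63*I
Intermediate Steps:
C = -202234 (C = -4 + (687*(-589) + 183)/2 = -4 + (-404643 + 183)/2 = -4 + (1/2)*(-404460) = -4 - 202230 = -202234)
(C + 3132400) + sqrt(889730 - 1401855) = (-202234 + 3132400) + sqrt(889730 - 1401855) = 2930166 + sqrt(-512125) = 2930166 + 5*I*sqrt(20485)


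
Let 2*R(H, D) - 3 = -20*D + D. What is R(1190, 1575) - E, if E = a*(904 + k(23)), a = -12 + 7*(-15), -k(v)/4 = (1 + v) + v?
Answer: 68811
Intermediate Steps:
k(v) = -4 - 8*v (k(v) = -4*((1 + v) + v) = -4*(1 + 2*v) = -4 - 8*v)
a = -117 (a = -12 - 105 = -117)
R(H, D) = 3/2 - 19*D/2 (R(H, D) = 3/2 + (-20*D + D)/2 = 3/2 + (-19*D)/2 = 3/2 - 19*D/2)
E = -83772 (E = -117*(904 + (-4 - 8*23)) = -117*(904 + (-4 - 184)) = -117*(904 - 188) = -117*716 = -83772)
R(1190, 1575) - E = (3/2 - 19/2*1575) - 1*(-83772) = (3/2 - 29925/2) + 83772 = -14961 + 83772 = 68811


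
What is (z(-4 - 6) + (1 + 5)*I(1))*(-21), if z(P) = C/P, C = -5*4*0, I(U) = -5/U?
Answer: 630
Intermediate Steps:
C = 0 (C = -20*0 = 0)
z(P) = 0 (z(P) = 0/P = 0)
(z(-4 - 6) + (1 + 5)*I(1))*(-21) = (0 + (1 + 5)*(-5/1))*(-21) = (0 + 6*(-5*1))*(-21) = (0 + 6*(-5))*(-21) = (0 - 30)*(-21) = -30*(-21) = 630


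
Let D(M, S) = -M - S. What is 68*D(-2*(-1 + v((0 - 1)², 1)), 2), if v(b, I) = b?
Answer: -136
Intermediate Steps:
68*D(-2*(-1 + v((0 - 1)², 1)), 2) = 68*(-(-2)*(-1 + (0 - 1)²) - 1*2) = 68*(-(-2)*(-1 + (-1)²) - 2) = 68*(-(-2)*(-1 + 1) - 2) = 68*(-(-2)*0 - 2) = 68*(-1*0 - 2) = 68*(0 - 2) = 68*(-2) = -136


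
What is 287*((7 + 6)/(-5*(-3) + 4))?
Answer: 3731/19 ≈ 196.37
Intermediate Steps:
287*((7 + 6)/(-5*(-3) + 4)) = 287*(13/(15 + 4)) = 287*(13/19) = 3731/19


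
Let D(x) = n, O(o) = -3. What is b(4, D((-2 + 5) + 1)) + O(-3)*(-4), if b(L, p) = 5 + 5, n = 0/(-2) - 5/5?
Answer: 22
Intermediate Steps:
n = -1 (n = 0*(-½) - 5*⅕ = 0 - 1 = -1)
D(x) = -1
b(L, p) = 10
b(4, D((-2 + 5) + 1)) + O(-3)*(-4) = 10 - 3*(-4) = 10 + 12 = 22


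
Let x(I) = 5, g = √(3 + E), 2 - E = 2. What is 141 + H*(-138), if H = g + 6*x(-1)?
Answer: -3999 - 138*√3 ≈ -4238.0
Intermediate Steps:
E = 0 (E = 2 - 1*2 = 2 - 2 = 0)
g = √3 (g = √(3 + 0) = √3 ≈ 1.7320)
H = 30 + √3 (H = √3 + 6*5 = √3 + 30 = 30 + √3 ≈ 31.732)
141 + H*(-138) = 141 + (30 + √3)*(-138) = 141 + (-4140 - 138*√3) = -3999 - 138*√3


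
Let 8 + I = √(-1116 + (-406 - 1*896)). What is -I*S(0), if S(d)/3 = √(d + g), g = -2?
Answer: 6*√1209 + 24*I*√2 ≈ 208.62 + 33.941*I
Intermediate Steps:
S(d) = 3*√(-2 + d) (S(d) = 3*√(d - 2) = 3*√(-2 + d))
I = -8 + I*√2418 (I = -8 + √(-1116 + (-406 - 1*896)) = -8 + √(-1116 + (-406 - 896)) = -8 + √(-1116 - 1302) = -8 + √(-2418) = -8 + I*√2418 ≈ -8.0 + 49.173*I)
-I*S(0) = -(-8 + I*√2418)*3*√(-2 + 0) = -(-8 + I*√2418)*3*√(-2) = -(-8 + I*√2418)*3*(I*√2) = -(-8 + I*√2418)*3*I*√2 = -3*I*√2*(-8 + I*√2418)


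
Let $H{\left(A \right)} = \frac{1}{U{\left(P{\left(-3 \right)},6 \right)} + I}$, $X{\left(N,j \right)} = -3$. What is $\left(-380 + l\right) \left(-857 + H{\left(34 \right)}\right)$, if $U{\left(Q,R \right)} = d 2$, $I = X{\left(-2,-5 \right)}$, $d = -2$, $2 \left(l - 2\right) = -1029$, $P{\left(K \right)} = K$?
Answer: $765000$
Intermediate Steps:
$l = - \frac{1025}{2}$ ($l = 2 + \frac{1}{2} \left(-1029\right) = 2 - \frac{1029}{2} = - \frac{1025}{2} \approx -512.5$)
$I = -3$
$U{\left(Q,R \right)} = -4$ ($U{\left(Q,R \right)} = \left(-2\right) 2 = -4$)
$H{\left(A \right)} = - \frac{1}{7}$ ($H{\left(A \right)} = \frac{1}{-4 - 3} = \frac{1}{-7} = - \frac{1}{7}$)
$\left(-380 + l\right) \left(-857 + H{\left(34 \right)}\right) = \left(-380 - \frac{1025}{2}\right) \left(-857 - \frac{1}{7}\right) = \left(- \frac{1785}{2}\right) \left(- \frac{6000}{7}\right) = 765000$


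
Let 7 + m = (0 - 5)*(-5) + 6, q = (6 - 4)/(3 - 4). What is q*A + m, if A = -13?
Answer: 50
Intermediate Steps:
q = -2 (q = 2/(-1) = 2*(-1) = -2)
m = 24 (m = -7 + ((0 - 5)*(-5) + 6) = -7 + (-5*(-5) + 6) = -7 + (25 + 6) = -7 + 31 = 24)
q*A + m = -2*(-13) + 24 = 26 + 24 = 50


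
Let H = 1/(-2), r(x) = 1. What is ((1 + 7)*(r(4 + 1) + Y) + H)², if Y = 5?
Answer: 9025/4 ≈ 2256.3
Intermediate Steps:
H = -½ ≈ -0.50000
((1 + 7)*(r(4 + 1) + Y) + H)² = ((1 + 7)*(1 + 5) - ½)² = (8*6 - ½)² = (48 - ½)² = (95/2)² = 9025/4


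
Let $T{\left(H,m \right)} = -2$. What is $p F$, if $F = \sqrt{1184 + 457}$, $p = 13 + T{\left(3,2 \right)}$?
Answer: $11 \sqrt{1641} \approx 445.6$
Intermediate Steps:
$p = 11$ ($p = 13 - 2 = 11$)
$F = \sqrt{1641} \approx 40.509$
$p F = 11 \sqrt{1641}$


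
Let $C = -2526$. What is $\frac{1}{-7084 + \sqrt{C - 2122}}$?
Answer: $- \frac{253}{1792418} - \frac{i \sqrt{1162}}{25093852} \approx -0.00014115 - 1.3584 \cdot 10^{-6} i$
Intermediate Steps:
$\frac{1}{-7084 + \sqrt{C - 2122}} = \frac{1}{-7084 + \sqrt{-2526 - 2122}} = \frac{1}{-7084 + \sqrt{-4648}} = \frac{1}{-7084 + 2 i \sqrt{1162}}$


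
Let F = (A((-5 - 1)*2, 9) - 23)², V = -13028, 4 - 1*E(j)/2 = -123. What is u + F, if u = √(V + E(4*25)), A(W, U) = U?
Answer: 196 + I*√12774 ≈ 196.0 + 113.02*I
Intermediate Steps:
E(j) = 254 (E(j) = 8 - 2*(-123) = 8 + 246 = 254)
u = I*√12774 (u = √(-13028 + 254) = √(-12774) = I*√12774 ≈ 113.02*I)
F = 196 (F = (9 - 23)² = (-14)² = 196)
u + F = I*√12774 + 196 = 196 + I*√12774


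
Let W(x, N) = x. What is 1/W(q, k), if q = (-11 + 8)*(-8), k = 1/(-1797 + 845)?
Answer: 1/24 ≈ 0.041667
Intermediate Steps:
k = -1/952 (k = 1/(-952) = -1/952 ≈ -0.0010504)
q = 24 (q = -3*(-8) = 24)
1/W(q, k) = 1/24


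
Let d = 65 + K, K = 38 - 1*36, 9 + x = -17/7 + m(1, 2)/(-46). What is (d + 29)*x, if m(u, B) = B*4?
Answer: -179328/161 ≈ -1113.8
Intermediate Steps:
m(u, B) = 4*B
x = -1868/161 (x = -9 + (-17/7 + (4*2)/(-46)) = -9 + (-17*⅐ + 8*(-1/46)) = -9 + (-17/7 - 4/23) = -9 - 419/161 = -1868/161 ≈ -11.602)
K = 2 (K = 38 - 36 = 2)
d = 67 (d = 65 + 2 = 67)
(d + 29)*x = (67 + 29)*(-1868/161) = 96*(-1868/161) = -179328/161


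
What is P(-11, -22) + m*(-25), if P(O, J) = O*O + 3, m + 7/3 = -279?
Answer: 21472/3 ≈ 7157.3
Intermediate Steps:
m = -844/3 (m = -7/3 - 279 = -844/3 ≈ -281.33)
P(O, J) = 3 + O**2 (P(O, J) = O**2 + 3 = 3 + O**2)
P(-11, -22) + m*(-25) = (3 + (-11)**2) - 844/3*(-25) = (3 + 121) + 21100/3 = 124 + 21100/3 = 21472/3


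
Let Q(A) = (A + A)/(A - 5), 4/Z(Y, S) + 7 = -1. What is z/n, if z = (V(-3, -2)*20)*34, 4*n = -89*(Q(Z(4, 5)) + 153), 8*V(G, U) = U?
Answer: 1496/29993 ≈ 0.049878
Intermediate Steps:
V(G, U) = U/8
Z(Y, S) = -½ (Z(Y, S) = 4/(-7 - 1) = 4/(-8) = 4*(-⅛) = -½)
Q(A) = 2*A/(-5 + A) (Q(A) = (2*A)/(-5 + A) = 2*A/(-5 + A))
n = -149965/44 (n = (-89*(2*(-½)/(-5 - ½) + 153))/4 = (-89*(2*(-½)/(-11/2) + 153))/4 = (-89*(2*(-½)*(-2/11) + 153))/4 = (-89*(2/11 + 153))/4 = (-89*1685/11)/4 = (¼)*(-149965/11) = -149965/44 ≈ -3408.3)
z = -170 (z = (((⅛)*(-2))*20)*34 = -¼*20*34 = -5*34 = -170)
z/n = -170/(-149965/44) = -170*(-44/149965) = 1496/29993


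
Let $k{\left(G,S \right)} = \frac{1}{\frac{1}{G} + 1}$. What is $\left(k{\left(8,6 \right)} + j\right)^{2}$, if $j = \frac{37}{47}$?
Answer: $\frac{502681}{178929} \approx 2.8094$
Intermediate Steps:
$k{\left(G,S \right)} = \frac{1}{1 + \frac{1}{G}}$
$j = \frac{37}{47}$ ($j = 37 \cdot \frac{1}{47} = \frac{37}{47} \approx 0.78723$)
$\left(k{\left(8,6 \right)} + j\right)^{2} = \left(\frac{8}{1 + 8} + \frac{37}{47}\right)^{2} = \left(\frac{8}{9} + \frac{37}{47}\right)^{2} = \left(\frac{709}{423}\right)^{2} = \frac{502681}{178929}$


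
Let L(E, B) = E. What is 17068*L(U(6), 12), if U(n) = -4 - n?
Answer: -170680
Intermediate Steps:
17068*L(U(6), 12) = 17068*(-4 - 1*6) = 17068*(-4 - 6) = 17068*(-10) = -170680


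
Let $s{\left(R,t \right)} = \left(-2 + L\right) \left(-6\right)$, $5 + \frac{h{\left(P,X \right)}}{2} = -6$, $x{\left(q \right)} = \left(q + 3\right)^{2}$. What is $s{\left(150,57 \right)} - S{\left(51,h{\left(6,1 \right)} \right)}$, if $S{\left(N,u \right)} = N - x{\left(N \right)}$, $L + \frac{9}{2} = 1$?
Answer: $2898$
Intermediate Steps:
$x{\left(q \right)} = \left(3 + q\right)^{2}$
$h{\left(P,X \right)} = -22$ ($h{\left(P,X \right)} = -10 + 2 \left(-6\right) = -10 - 12 = -22$)
$L = - \frac{7}{2}$ ($L = - \frac{9}{2} + 1 = - \frac{7}{2} \approx -3.5$)
$S{\left(N,u \right)} = N - \left(3 + N\right)^{2}$
$s{\left(R,t \right)} = 33$ ($s{\left(R,t \right)} = \left(-2 - \frac{7}{2}\right) \left(-6\right) = \left(- \frac{11}{2}\right) \left(-6\right) = 33$)
$s{\left(150,57 \right)} - S{\left(51,h{\left(6,1 \right)} \right)} = 33 - \left(51 - \left(3 + 51\right)^{2}\right) = 33 - \left(51 - 54^{2}\right) = 33 - \left(51 - 2916\right) = 33 - -2865 = 33 + 2865 = 2898$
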